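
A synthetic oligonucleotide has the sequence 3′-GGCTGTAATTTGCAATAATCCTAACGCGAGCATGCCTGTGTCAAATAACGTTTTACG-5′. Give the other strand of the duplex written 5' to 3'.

The strand is given 3'→5', so its complement runs 5'→3' in the same left-to-right order: pair each base A↔T, G↔C.

5'-CCGACATTAAACGTTATTAGGATTGCGCTCGTACGGACACAGTTTATTGCAAAATGC-3'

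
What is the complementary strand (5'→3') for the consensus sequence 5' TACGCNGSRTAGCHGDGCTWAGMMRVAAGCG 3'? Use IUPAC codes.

Standard pairs A↔T, G↔C; ambiguity codes pair R↔Y, M↔K, W↔W, S↔S, D↔H, V↔B, N↔N. Complement (ATGCGNCSYATCGDCHCGAWTCKKYBTTCGC), then reverse for 5'→3'.

5'-CGCTTBYKKCTWAGCHCDGCTAYSCNGCGTA-3'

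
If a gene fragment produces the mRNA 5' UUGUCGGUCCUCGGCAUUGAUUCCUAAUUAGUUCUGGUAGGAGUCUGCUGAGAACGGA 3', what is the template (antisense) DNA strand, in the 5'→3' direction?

5'-TCCGTTCTCAGCAGACTCCTACCAGAACTAATTAGGAATCAATGCCGAGGACCGACAA-3'

Replace U with T to get the coding DNA strand: TTGTCGGTCCTCGGCATTGATTCCTAATTAGTTCTGGTAGGAGTCTGCTGAGAACGGA. The template strand is its reverse complement (complement AACAGCCAGGAGCCGTAACTAAGGATTAATCAAGACCATCCTCAGACGACTCTTGCCT, then reverse).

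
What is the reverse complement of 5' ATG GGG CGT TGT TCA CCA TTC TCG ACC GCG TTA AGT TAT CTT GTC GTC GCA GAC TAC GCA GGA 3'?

5′-TCCTGCGTAGTCTGCGACGACAAGATAACTTAACGCGGTCGAGAATGGTGAACAACGCCCCAT-3′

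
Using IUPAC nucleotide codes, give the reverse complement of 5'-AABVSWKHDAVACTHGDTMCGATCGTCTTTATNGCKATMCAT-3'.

Standard pairs A↔T, G↔C; ambiguity codes pair M↔K, W↔W, S↔S, B↔V, D↔H, N↔N. Complement (TTVBSWMDHTBTGADCHAKGCTAGCAGAAATANCGMTAKGTA), then reverse for 5'→3'.

5'-ATGKATMGCNATAAAGACGATCGKAHCDAGTBTHDMWSBVTT-3'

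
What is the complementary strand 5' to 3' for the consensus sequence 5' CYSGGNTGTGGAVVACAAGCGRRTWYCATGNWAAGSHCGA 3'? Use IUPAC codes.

Standard pairs A↔T, G↔C; ambiguity codes pair R↔Y, W↔W, S↔S, H↔D, V↔B, N↔N. Complement (GRSCCNACACCTBBTGTTCGCYYAWRGTACNWTTCSDGCT), then reverse for 5'→3'.

5′-TCGDSCTTWNCATGRWAYYCGCTTGTBBTCCACANCCSRG-3′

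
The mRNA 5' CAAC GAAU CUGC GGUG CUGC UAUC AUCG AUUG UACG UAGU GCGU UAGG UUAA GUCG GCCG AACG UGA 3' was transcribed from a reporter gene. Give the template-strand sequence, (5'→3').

Replace U with T to get the coding DNA strand: CAACGAATCTGCGGTGCTGCTATCATCGATTGTACGTAGTGCGTTAGGTTAAGTCGGCCGAACGTGA. The template strand is its reverse complement (complement GTTGCTTAGACGCCACGACGATAGTAGCTAACATGCATCACGCAATCCAATTCAGCCGGCTTGCACT, then reverse).

5'-TCACGTTCGGCCGACTTAACCTAACGCACTACGTACAATCGATGATAGCAGCACCGCAGATTCGTTG-3'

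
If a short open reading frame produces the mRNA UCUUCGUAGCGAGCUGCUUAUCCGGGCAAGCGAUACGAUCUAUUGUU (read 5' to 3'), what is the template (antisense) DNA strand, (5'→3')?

5′-AACAATAGATCGTATCGCTTGCCCGGATAAGCAGCTCGCTACGAAGA-3′

Replace U with T to get the coding DNA strand: TCTTCGTAGCGAGCTGCTTATCCGGGCAAGCGATACGATCTATTGTT. The template strand is its reverse complement (complement AGAAGCATCGCTCGACGAATAGGCCCGTTCGCTATGCTAGATAACAA, then reverse).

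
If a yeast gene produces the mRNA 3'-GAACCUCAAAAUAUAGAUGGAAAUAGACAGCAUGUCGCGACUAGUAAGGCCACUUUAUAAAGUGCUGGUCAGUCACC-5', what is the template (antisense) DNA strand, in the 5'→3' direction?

5'-CTTGGAGTTTTATATCTACCTTTATCTGTCGTACAGCGCTGATCATTCCGGTGAAATATTTCACGACCAGTCAGTGG-3'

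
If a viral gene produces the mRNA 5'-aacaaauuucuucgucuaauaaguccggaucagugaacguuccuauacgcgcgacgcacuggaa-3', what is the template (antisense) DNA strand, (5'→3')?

Replace U with T to get the coding DNA strand: AACAAATTTCTTCGTCTAATAAGTCCGGATCAGTGAACGTTCCTATACGCGCGACGCACTGGAA. The template strand is its reverse complement (complement TTGTTTAAAGAAGCAGATTATTCAGGCCTAGTCACTTGCAAGGATATGCGCGCTGCGTGACCTT, then reverse).

5'-TTCCAGTGCGTCGCGCGTATAGGAACGTTCACTGATCCGGACTTATTAGACGAAGAAATTTGTT-3'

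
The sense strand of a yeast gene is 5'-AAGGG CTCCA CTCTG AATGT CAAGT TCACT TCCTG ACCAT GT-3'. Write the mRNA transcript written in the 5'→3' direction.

5'-AAGGGCUCCACUCUGAAUGUCAAGUUCACUUCCUGACCAUGU-3'

The mRNA is synthesized from the template strand, so it matches the coding strand with T replaced by U.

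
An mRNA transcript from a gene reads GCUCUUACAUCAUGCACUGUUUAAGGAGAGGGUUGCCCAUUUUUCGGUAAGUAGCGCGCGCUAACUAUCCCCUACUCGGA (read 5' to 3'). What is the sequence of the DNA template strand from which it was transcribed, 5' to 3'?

5'-TCCGAGTAGGGGATAGTTAGCGCGCGCTACTTACCGAAAAATGGGCAACCCTCTCCTTAAACAGTGCATGATGTAAGAGC-3'

Replace U with T to get the coding DNA strand: GCTCTTACATCATGCACTGTTTAAGGAGAGGGTTGCCCATTTTTCGGTAAGTAGCGCGCGCTAACTATCCCCTACTCGGA. The template strand is its reverse complement (complement CGAGAATGTAGTACGTGACAAATTCCTCTCCCAACGGGTAAAAAGCCATTCATCGCGCGCGATTGATAGGGGATGAGCCT, then reverse).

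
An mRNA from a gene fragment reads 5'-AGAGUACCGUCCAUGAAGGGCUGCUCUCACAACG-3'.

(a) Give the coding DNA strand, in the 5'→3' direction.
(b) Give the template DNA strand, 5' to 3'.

(a) The coding strand matches the mRNA with U→T.
(b) The template strand is the reverse complement of the coding strand.

(a) 5'-AGAGTACCGTCCATGAAGGGCTGCTCTCACAACG-3'
(b) 5'-CGTTGTGAGAGCAGCCCTTCATGGACGGTACTCT-3'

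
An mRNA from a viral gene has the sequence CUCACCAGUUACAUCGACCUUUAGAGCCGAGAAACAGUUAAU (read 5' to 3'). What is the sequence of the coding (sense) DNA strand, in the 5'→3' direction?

The coding DNA strand has the same 5'→3' sequence as the mRNA with U replaced by T.

5'-CTCACCAGTTACATCGACCTTTAGAGCCGAGAAACAGTTAAT-3'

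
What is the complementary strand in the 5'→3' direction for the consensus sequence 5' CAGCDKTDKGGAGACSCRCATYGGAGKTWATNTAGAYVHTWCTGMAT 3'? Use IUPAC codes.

Standard pairs A↔T, G↔C; ambiguity codes pair R↔Y, M↔K, W↔W, S↔S, D↔H, V↔B, N↔N. Complement (GTCGHMAHMCCTCTGSGYGTARCCTCMAWTANATCTRBDAWGACKTA), then reverse for 5'→3'.

5'-ATKCAGWADBRTCTANATWAMCTCCRATGYGSGTCTCCMHAMHGCTG-3'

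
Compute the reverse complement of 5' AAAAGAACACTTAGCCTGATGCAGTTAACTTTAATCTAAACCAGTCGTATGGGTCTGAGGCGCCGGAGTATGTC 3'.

5'-GACATACTCCGGCGCCTCAGACCCATACGACTGGTTTAGATTAAAGTTAACTGCATCAGGCTAAGTGTTCTTTT-3'

Reading the sequence 3'→5' and pairing each base (A↔T, G↔C) gives the reverse complement directly.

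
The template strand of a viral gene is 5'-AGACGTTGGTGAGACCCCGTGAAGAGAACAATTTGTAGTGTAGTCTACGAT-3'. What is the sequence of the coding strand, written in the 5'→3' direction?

The coding strand is complementary and antiparallel to the template: take the complement (A↔T, G↔C) and reverse.

5'-ATCGTAGACTACACTACAAATTGTTCTCTTCACGGGGTCTCACCAACGTCT-3'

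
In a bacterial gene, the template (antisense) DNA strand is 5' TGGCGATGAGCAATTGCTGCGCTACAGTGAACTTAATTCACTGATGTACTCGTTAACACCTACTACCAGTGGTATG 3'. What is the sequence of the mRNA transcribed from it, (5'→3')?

5'-CAUACCACUGGUAGUAGGUGUUAACGAGUACAUCAGUGAAUUAAGUUCACUGUAGCGCAGCAAUUGCUCAUCGCCA-3'

The mRNA has the sequence of the coding strand (reverse complement of the template) with T→U. Reverse complement of TGGCGATGAGCAATTGCTGCGCTACAGTGAACTTAATTCACTGATGTACTCGTTAACACCTACTACCAGTGGTATG is CATACCACTGGTAGTAGGTGTTAACGAGTACATCAGTGAATTAAGTTCACTGTAGCGCAGCAATTGCTCATCGCCA; then T→U.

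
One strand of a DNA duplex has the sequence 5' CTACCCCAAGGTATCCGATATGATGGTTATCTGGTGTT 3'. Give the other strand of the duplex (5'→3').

5'-AACACCAGATAACCATCATATCGGATACCTTGGGGTAG-3'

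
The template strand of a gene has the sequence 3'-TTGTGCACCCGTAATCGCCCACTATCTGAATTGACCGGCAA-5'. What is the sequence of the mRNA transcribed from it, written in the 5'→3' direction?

Reading the template 3'→5' as shown, RNA polymerase pairs each base (A→U, T→A, G↔C) to build mRNA 5'→3' directly.

5′-AACACGUGGGCAUUAGCGGGUGAUAGACUUAACUGGCCGUU-3′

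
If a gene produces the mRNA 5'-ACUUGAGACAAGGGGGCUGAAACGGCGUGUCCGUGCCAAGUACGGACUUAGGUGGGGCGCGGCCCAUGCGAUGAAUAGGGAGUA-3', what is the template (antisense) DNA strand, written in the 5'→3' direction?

Replace U with T to get the coding DNA strand: ACTTGAGACAAGGGGGCTGAAACGGCGTGTCCGTGCCAAGTACGGACTTAGGTGGGGCGCGGCCCATGCGATGAATAGGGAGTA. The template strand is its reverse complement (complement TGAACTCTGTTCCCCCGACTTTGCCGCACAGGCACGGTTCATGCCTGAATCCACCCCGCGCCGGGTACGCTACTTATCCCTCAT, then reverse).

5'-TACTCCCTATTCATCGCATGGGCCGCGCCCCACCTAAGTCCGTACTTGGCACGGACACGCCGTTTCAGCCCCCTTGTCTCAAGT-3'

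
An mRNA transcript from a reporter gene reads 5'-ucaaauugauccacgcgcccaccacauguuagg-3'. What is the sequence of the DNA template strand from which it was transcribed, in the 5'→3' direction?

5′-CCTAACATGTGGTGGGCGCGTGGATCAATTTGA-3′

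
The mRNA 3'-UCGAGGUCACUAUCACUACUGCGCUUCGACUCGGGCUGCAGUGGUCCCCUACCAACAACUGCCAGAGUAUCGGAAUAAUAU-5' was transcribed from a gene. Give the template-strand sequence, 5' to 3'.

5'-AGCTCCAGTGATAGTGATGACGCGAAGCTGAGCCCGACGTCACCAGGGGATGGTTGTTGACGGTCTCATAGCCTTATTATA-3'

Written 5'→3' the mRNA is UAUAAUAAGGCUAUGAGACCGUCAACAACCAUCCCCUGGUGACGUCGGGCUCAGCUUCGCGUCAUCACUAUCACUGGAGCU, so the coding DNA strand is TATAATAAGGCTATGAGACCGTCAACAACCATCCCCTGGTGACGTCGGGCTCAGCTTCGCGTCATCACTATCACTGGAGCT. The template is its reverse complement.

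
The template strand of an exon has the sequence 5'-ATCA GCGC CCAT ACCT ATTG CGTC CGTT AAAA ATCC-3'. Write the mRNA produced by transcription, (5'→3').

RNA polymerase reads the template 3'→5' and synthesizes mRNA 5'→3' by base-pairing (A→U, T→A, G↔C). The complement of the template is TAGTCGCGGGTATGGATAACGCAGGCAATTTTTAGG; antiparallel, so 5'→3' the coding strand is GGATTTTTAACGGACGCAATAGGTATGGGCGCTGAT. Replace T with U for the mRNA.

5'-GGAUUUUUAACGGACGCAAUAGGUAUGGGCGCUGAU-3'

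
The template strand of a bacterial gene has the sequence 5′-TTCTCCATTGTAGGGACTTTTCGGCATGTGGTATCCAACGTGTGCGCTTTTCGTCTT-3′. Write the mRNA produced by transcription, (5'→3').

5′-AAGACGAAAAGCGCACACGUUGGAUACCACAUGCCGAAAAGUCCCUACAAUGGAGAA-3′

The mRNA has the sequence of the coding strand (reverse complement of the template) with T→U. Reverse complement of TTCTCCATTGTAGGGACTTTTCGGCATGTGGTATCCAACGTGTGCGCTTTTCGTCTT is AAGACGAAAAGCGCACACGTTGGATACCACATGCCGAAAAGTCCCTACAATGGAGAA; then T→U.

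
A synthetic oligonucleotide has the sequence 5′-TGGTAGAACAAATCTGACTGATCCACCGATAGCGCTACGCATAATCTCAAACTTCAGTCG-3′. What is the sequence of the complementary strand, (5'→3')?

5'-CGACTGAAGTTTGAGATTATGCGTAGCGCTATCGGTGGATCAGTCAGATTTGTTCTACCA-3'

Pairing A↔T and G↔C gives ACCATCTTGTTTAGACTGACTAGGTGGCTATCGCGATGCGTATTAGAGTTTGAAGTCAGC, running 3'→5'. Reverse for the 5'→3' convention.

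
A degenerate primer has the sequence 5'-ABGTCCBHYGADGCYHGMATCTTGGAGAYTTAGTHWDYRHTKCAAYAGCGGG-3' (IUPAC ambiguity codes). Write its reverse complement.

Standard pairs A↔T, G↔C; ambiguity codes pair R↔Y, M↔K, W↔W, B↔V, D↔H. Complement (TVCAGGVDRCTHCGRDCKTAGAACCTCTRAATCADWHRYDAMGTTRTCGCCC), then reverse for 5'→3'.

5'-CCCGCTRTTGMADYRHWDACTAARTCTCCAAGATKCDRGCHTCRDVGGACVT-3'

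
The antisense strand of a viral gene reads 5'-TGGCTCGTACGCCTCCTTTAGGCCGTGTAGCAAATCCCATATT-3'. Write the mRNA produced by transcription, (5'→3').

5'-AAUAUGGGAUUUGCUACACGGCCUAAAGGAGGCGUACGAGCCA-3'

The mRNA has the sequence of the coding strand (reverse complement of the template) with T→U. Reverse complement of TGGCTCGTACGCCTCCTTTAGGCCGTGTAGCAAATCCCATATT is AATATGGGATTTGCTACACGGCCTAAAGGAGGCGTACGAGCCA; then T→U.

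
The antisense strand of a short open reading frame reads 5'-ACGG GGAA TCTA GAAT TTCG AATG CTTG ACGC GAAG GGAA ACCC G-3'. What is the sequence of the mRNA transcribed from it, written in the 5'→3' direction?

5'-CGGGUUUCCCUUCGCGUCAAGCAUUCGAAAUUCUAGAUUCCCCGU-3'

The mRNA has the sequence of the coding strand (reverse complement of the template) with T→U. Reverse complement of ACGGGGAATCTAGAATTTCGAATGCTTGACGCGAAGGGAAACCCG is CGGGTTTCCCTTCGCGTCAAGCATTCGAAATTCTAGATTCCCCGT; then T→U.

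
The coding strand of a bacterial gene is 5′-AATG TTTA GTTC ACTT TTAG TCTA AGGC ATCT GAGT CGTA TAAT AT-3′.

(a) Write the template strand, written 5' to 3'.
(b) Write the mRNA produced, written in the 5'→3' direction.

(a) 5′-ATATTATACGACTCAGATGCCTTAGACTAAAAGTGAACTAAACATT-3′
(b) 5'-AAUGUUUAGUUCACUUUUAGUCUAAGGCAUCUGAGUCGUAUAAUAU-3'

(a) The template strand is the reverse complement of the coding strand: complement TTACAAATCAAGTGAAAATCAGATTCCGTAGACTCAGCATATTATA, then reverse.
(b) mRNA matches the coding strand with T→U.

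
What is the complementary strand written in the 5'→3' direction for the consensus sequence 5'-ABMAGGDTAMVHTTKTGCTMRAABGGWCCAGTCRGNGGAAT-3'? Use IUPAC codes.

Standard pairs A↔T, G↔C; ambiguity codes pair R↔Y, M↔K, W↔W, B↔V, D↔H, N↔N. Complement (TVKTCCHATKBDAAMACGAKYTTVCCWGGTCAGYCNCCTTA), then reverse for 5'→3'.

5'-ATTCCNCYGACTGGWCCVTTYKAGCAMAADBKTAHCCTKVT-3'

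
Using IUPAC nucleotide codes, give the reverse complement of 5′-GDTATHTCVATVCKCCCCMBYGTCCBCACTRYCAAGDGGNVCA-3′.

5'-TGBNCCHCTTGRYAGTGVGGACRVKGGGGMGBATBGADATAHC-3'

Standard pairs A↔T, G↔C; ambiguity codes pair R↔Y, M↔K, B↔V, D↔H, N↔N. Complement (CHATADAGBTABGMGGGGKVRCAGGVGTGAYRGTTCHCCNBGT), then reverse for 5'→3'.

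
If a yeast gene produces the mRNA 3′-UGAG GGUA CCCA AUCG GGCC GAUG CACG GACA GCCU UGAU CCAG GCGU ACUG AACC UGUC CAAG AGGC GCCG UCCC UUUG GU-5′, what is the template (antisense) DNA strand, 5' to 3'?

5′-ACTCCCATGGGTTAGCCCGGCTACGTGCCTGTCGGAACTAGGTCCGCATGACTTGGACAGGTTCTCCGCGGCAGGGAAACCA-3′

Written 5'→3' the mRNA is UGGUUUCCCUGCCGCGGAGAACCUGUCCAAGUCAUGCGGACCUAGUUCCGACAGGCACGUAGCCGGGCUAACCCAUGGGAGU, so the coding DNA strand is TGGTTTCCCTGCCGCGGAGAACCTGTCCAAGTCATGCGGACCTAGTTCCGACAGGCACGTAGCCGGGCTAACCCATGGGAGT. The template is its reverse complement.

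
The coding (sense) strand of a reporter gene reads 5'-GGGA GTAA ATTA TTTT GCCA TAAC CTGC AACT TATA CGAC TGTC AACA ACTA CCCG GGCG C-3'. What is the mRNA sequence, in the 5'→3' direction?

The mRNA is synthesized from the template strand, so it matches the coding strand with T replaced by U.

5'-GGGAGUAAAUUAUUUUGCCAUAACCUGCAACUUAUACGACUGUCAACAACUACCCGGGCGC-3'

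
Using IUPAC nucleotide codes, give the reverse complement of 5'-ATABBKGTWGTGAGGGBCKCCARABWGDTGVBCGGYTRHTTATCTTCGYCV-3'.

5'-BGRCGAAGATAADYARCCGVBCAHCWVTYTGGMGVCCCTCACWACMVVTAT-3'

Standard pairs A↔T, G↔C; ambiguity codes pair R↔Y, K↔M, W↔W, B↔V, D↔H. Complement (TATVVMCAWCACTCCCVGMGGTYTVWCHACBVGCCRAYDAATAGAAGCRGB), then reverse for 5'→3'.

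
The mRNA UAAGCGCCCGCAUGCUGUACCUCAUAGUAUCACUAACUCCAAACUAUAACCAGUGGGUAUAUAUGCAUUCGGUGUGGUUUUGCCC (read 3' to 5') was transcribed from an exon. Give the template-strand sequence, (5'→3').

Written 5'→3' the mRNA is CCCGUUUUGGUGUGGCUUACGUAUAUAUGGGUGACCAAUAUCAAACCUCAAUCACUAUGAUACUCCAUGUCGUACGCCCGCGAAU, so the coding DNA strand is CCCGTTTTGGTGTGGCTTACGTATATATGGGTGACCAATATCAAACCTCAATCACTATGATACTCCATGTCGTACGCCCGCGAAT. The template is its reverse complement.

5'-ATTCGCGGGCGTACGACATGGAGTATCATAGTGATTGAGGTTTGATATTGGTCACCCATATATACGTAAGCCACACCAAAACGGG-3'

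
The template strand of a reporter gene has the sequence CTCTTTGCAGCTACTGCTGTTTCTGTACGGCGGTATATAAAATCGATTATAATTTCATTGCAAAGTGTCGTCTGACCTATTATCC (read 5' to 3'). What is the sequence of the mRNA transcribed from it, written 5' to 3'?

5′-GGAUAAUAGGUCAGACGACACUUUGCAAUGAAAUUAUAAUCGAUUUUAUAUACCGCCGUACAGAAACAGCAGUAGCUGCAAAGAG-3′

The mRNA has the sequence of the coding strand (reverse complement of the template) with T→U. Reverse complement of CTCTTTGCAGCTACTGCTGTTTCTGTACGGCGGTATATAAAATCGATTATAATTTCATTGCAAAGTGTCGTCTGACCTATTATCC is GGATAATAGGTCAGACGACACTTTGCAATGAAATTATAATCGATTTTATATACCGCCGTACAGAAACAGCAGTAGCTGCAAAGAG; then T→U.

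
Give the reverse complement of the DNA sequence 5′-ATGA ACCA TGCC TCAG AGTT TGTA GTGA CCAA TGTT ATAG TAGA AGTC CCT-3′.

Complement each base (A↔T, G↔C): TACTTGGTACGGAGTCTCAAACATCACTGGTTACAATATCATCTTCAGGGA. Then reverse.

5′-AGGGACTTCTACTATAACATTGGTCACTACAAACTCTGAGGCATGGTTCAT-3′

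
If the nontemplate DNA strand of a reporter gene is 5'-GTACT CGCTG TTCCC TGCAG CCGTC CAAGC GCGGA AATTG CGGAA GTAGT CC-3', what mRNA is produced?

5'-GUACUCGCUGUUCCCUGCAGCCGUCCAAGCGCGGAAAUUGCGGAAGUAGUCC-3'

The mRNA is synthesized from the template strand, so it matches the coding strand with T replaced by U.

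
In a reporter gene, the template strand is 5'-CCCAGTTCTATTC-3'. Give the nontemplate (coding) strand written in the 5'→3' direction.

The coding strand is complementary and antiparallel to the template: take the complement (A↔T, G↔C) and reverse.

5'-GAATAGAACTGGG-3'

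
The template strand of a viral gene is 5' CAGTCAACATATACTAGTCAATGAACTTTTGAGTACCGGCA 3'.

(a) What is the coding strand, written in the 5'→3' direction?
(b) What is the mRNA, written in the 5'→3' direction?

(a) The coding strand is the reverse complement of the template: complement GTCAGTTGTATATGATCAGTTACTTGAAAACTCATGGCCGT, then reverse.
(b) mRNA has the coding-strand sequence with T→U.

(a) 5'-TGCCGGTACTCAAAAGTTCATTGACTAGTATATGTTGACTG-3'
(b) 5′-UGCCGGUACUCAAAAGUUCAUUGACUAGUAUAUGUUGACUG-3′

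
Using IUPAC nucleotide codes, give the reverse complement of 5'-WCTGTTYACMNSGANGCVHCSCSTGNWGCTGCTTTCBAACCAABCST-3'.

Standard pairs A↔T, G↔C; ambiguity codes pair Y↔R, M↔K, W↔W, S↔S, B↔V, H↔D, N↔N. Complement (WGACAARTGKNSCTNCGBDGSGSACNWCGACGAAAGVTTGGTTVGSA), then reverse for 5'→3'.

5'-ASGVTTGGTTVGAAAGCAGCWNCASGSGDBGCNTCSNKGTRAACAGW-3'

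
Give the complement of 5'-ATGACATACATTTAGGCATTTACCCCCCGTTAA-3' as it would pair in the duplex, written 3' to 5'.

3'-TACTGTATGTAAATCCGTAAATGGGGGGCAATT-5'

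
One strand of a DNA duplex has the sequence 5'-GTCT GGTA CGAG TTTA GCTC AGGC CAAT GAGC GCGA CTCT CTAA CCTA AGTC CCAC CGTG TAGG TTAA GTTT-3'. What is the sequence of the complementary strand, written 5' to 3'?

5'-AAACTTAACCTACACGGTGGGACTTAGGTTAGAGAGTCGCGCTCATTGGCCTGAGCTAAACTCGTACCAGAC-3'

The complement of GTCTGGTACGAGTTTAGCTCAGGCCAATGAGCGCGACTCTCTAACCTAAGTCCCACCGTGTAGGTTAAGTTT is CAGACCATGCTCAAATCGAGTCCGGTTACTCGCGCTGAGAGATTGGATTCAGGGTGGCACATCCAATTCAAA (A↔T, G↔C). DNA strands are antiparallel, so the complementary strand runs 3'→5'; reversing gives the 5'→3' form.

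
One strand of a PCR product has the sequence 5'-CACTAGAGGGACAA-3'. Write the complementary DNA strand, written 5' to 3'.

5'-TTGTCCCTCTAGTG-3'

Pairing A↔T and G↔C gives GTGATCTCCCTGTT, running 3'→5'. Reverse for the 5'→3' convention.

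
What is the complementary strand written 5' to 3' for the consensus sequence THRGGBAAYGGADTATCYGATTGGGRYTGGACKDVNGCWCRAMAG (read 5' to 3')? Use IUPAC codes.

Standard pairs A↔T, G↔C; ambiguity codes pair R↔Y, M↔K, W↔W, B↔V, D↔H, N↔N. Complement (ADYCCVTTRCCTHATAGRCTAACCCYRACCTGMHBNCGWGYTKTC), then reverse for 5'→3'.

5′-CTKTYGWGCNBHMGTCCARYCCCAATCRGATAHTCCRTTVCCYDA-3′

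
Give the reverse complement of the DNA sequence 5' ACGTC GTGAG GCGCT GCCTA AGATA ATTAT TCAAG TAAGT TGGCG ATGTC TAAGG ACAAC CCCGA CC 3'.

5'-GGTCGGGGTTGTCCTTAGACATCGCCAACTTACTTGAATAATTATCTTAGGCAGCGCCTCACGACGT-3'

Reading the sequence 3'→5' and pairing each base (A↔T, G↔C) gives the reverse complement directly.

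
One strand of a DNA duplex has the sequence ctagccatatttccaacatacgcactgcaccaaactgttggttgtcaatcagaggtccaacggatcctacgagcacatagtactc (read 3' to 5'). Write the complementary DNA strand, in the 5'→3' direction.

The strand is given 3'→5', so its complement runs 5'→3' in the same left-to-right order: pair each base A↔T, G↔C.

5′-GATCGGTATAAAGGTTGTATGCGTGACGTGGTTTGACAACCAACAGTTAGTCTCCAGGTTGCCTAGGATGCTCGTGTATCATGAG-3′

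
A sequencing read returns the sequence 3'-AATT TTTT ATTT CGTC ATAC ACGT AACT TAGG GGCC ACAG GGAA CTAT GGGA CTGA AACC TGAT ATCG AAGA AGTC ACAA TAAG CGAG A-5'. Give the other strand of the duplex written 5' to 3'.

5'-TTAAAAAATAAAGCAGTATGTGCATTGAATCCCCGGTGTCCCTTGATACCCTGACTTTGGACTATAGCTTCTTCAGTGTTATTCGCTCT-3'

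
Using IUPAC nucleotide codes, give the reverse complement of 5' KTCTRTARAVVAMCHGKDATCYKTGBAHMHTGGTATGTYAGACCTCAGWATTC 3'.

Standard pairs A↔T, G↔C; ambiguity codes pair R↔Y, M↔K, W↔W, B↔V, D↔H. Complement (MAGAYATYTBBTKGDCMHTAGRMACVTDKDACCATACARTCTGGAGTCWTAAG), then reverse for 5'→3'.

5′-GAATWCTGAGGTCTRACATACCADKDTVCAMRGATHMCDGKTBBTYTAYAGAM-3′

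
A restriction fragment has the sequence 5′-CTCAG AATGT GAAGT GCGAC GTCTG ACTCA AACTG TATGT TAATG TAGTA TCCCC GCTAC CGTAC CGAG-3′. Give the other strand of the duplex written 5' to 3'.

Pairing A↔T and G↔C gives GAGTCTTACACTTCACGCTGCAGACTGAGTTTGACATACAATTACATCATAGGGGCGATGGCATGGCTC, running 3'→5'. Reverse for the 5'→3' convention.

5'-CTCGGTACGGTAGCGGGGATACTACATTAACATACAGTTTGAGTCAGACGTCGCACTTCACATTCTGAG-3'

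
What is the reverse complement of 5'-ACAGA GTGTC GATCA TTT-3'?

5'-AAATGATCGACACTCTGT-3'

Complement each base (A↔T, G↔C): TGTCTCACAGCTAGTAAA. Then reverse.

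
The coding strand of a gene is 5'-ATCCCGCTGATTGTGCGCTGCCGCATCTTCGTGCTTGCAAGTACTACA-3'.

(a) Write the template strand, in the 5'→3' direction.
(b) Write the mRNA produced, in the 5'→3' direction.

(a) 5'-TGTAGTACTTGCAAGCACGAAGATGCGGCAGCGCACAATCAGCGGGAT-3'
(b) 5'-AUCCCGCUGAUUGUGCGCUGCCGCAUCUUCGUGCUUGCAAGUACUACA-3'

(a) The template strand is the reverse complement of the coding strand: complement TAGGGCGACTAACACGCGACGGCGTAGAAGCACGAACGTTCATGATGT, then reverse.
(b) mRNA matches the coding strand with T→U.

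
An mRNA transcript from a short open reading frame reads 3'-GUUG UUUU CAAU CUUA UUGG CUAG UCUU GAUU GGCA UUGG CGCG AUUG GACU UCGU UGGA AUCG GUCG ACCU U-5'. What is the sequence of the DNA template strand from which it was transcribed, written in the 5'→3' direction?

5'-CAACAAAAGTTAGAATAACCGATCAGAACTAACCGTAACCGCGCTAACCTGAAGCAACCTTAGCCAGCTGGAA-3'

Written 5'→3' the mRNA is UUCCAGCUGGCUAAGGUUGCUUCAGGUUAGCGCGGUUACGGUUAGUUCUGAUCGGUUAUUCUAACUUUUGUUG, so the coding DNA strand is TTCCAGCTGGCTAAGGTTGCTTCAGGTTAGCGCGGTTACGGTTAGTTCTGATCGGTTATTCTAACTTTTGTTG. The template is its reverse complement.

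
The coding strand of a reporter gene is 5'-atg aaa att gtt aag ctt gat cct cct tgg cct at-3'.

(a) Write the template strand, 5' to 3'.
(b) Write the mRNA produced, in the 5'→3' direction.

(a) The template strand is the reverse complement of the coding strand: complement TACTTTTAACAATTCGAACTAGGAGGAACCGGATA, then reverse.
(b) mRNA matches the coding strand with T→U.

(a) 5'-ATAGGCCAAGGAGGATCAAGCTTAACAATTTTCAT-3'
(b) 5'-AUGAAAAUUGUUAAGCUUGAUCCUCCUUGGCCUAU-3'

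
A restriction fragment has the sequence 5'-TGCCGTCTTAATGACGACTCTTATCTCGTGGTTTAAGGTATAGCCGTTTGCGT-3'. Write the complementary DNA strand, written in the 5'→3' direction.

5'-ACGCAAACGGCTATACCTTAAACCACGAGATAAGAGTCGTCATTAAGACGGCA-3'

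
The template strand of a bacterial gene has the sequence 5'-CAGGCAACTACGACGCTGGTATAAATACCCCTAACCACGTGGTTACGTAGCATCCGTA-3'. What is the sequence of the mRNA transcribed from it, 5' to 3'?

5′-UACGGAUGCUACGUAACCACGUGGUUAGGGGUAUUUAUACCAGCGUCGUAGUUGCCUG-3′

RNA polymerase reads the template 3'→5' and synthesizes mRNA 5'→3' by base-pairing (A→U, T→A, G↔C). The complement of the template is GTCCGTTGATGCTGCGACCATATTTATGGGGATTGGTGCACCAATGCATCGTAGGCAT; antiparallel, so 5'→3' the coding strand is TACGGATGCTACGTAACCACGTGGTTAGGGGTATTTATACCAGCGTCGTAGTTGCCTG. Replace T with U for the mRNA.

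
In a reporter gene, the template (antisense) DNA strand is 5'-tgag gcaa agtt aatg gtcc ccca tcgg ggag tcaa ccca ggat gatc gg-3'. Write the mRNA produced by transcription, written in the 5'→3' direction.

5'-CCGAUCAUCCUGGGUUGACUCCCCGAUGGGGGACCAUUAACUUUGCCUCA-3'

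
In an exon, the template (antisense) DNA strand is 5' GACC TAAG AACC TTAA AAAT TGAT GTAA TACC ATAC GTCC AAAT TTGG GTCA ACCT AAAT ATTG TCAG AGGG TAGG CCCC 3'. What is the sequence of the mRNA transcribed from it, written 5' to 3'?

RNA polymerase reads the template 3'→5' and synthesizes mRNA 5'→3' by base-pairing (A→U, T→A, G↔C). The complement of the template is CTGGATTCTTGGAATTTTTAACTACATTATGGTATGCAGGTTTAAACCCAGTTGGATTTATAACAGTCTCCCATCCGGGG; antiparallel, so 5'→3' the coding strand is GGGGCCTACCCTCTGACAATATTTAGGTTGACCCAAATTTGGACGTATGGTATTACATCAATTTTTAAGGTTCTTAGGTC. Replace T with U for the mRNA.

5'-GGGGCCUACCCUCUGACAAUAUUUAGGUUGACCCAAAUUUGGACGUAUGGUAUUACAUCAAUUUUUAAGGUUCUUAGGUC-3'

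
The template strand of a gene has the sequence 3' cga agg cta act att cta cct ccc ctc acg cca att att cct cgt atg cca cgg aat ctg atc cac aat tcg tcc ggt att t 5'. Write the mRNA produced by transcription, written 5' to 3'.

Reading the template 3'→5' as shown, RNA polymerase pairs each base (A→U, T→A, G↔C) to build mRNA 5'→3' directly.

5'-GCUUCCGAUUGAUAAGAUGGAGGGGAGUGCGGUUAAUAAGGAGCAUACGGUGCCUUAGACUAGGUGUUAAGCAGGCCAUAAA-3'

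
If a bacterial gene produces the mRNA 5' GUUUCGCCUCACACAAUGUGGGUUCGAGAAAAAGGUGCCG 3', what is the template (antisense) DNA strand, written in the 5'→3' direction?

5'-CGGCACCTTTTTCTCGAACCCACATTGTGTGAGGCGAAAC-3'

Replace U with T to get the coding DNA strand: GTTTCGCCTCACACAATGTGGGTTCGAGAAAAAGGTGCCG. The template strand is its reverse complement (complement CAAAGCGGAGTGTGTTACACCCAAGCTCTTTTTCCACGGC, then reverse).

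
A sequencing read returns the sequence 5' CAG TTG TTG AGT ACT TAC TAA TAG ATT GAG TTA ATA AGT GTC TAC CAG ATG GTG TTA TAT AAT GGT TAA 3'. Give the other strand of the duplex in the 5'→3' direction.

5'-TTAACCATTATATAACACCATCTGGTAGACACTTATTAACTCAATCTATTAGTAAGTACTCAACAACTG-3'

Pairing A↔T and G↔C gives GTCAACAACTCATGAATGATTATCTAACTCAATTATTCACAGATGGTCTACCACAATATATTACCAATT, running 3'→5'. Reverse for the 5'→3' convention.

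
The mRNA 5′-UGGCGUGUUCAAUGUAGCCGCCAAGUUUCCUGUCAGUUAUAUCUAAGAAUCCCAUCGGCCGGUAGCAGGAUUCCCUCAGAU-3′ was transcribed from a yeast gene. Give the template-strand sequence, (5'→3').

Replace U with T to get the coding DNA strand: TGGCGTGTTCAATGTAGCCGCCAAGTTTCCTGTCAGTTATATCTAAGAATCCCATCGGCCGGTAGCAGGATTCCCTCAGAT. The template strand is its reverse complement (complement ACCGCACAAGTTACATCGGCGGTTCAAAGGACAGTCAATATAGATTCTTAGGGTAGCCGGCCATCGTCCTAAGGGAGTCTA, then reverse).

5'-ATCTGAGGGAATCCTGCTACCGGCCGATGGGATTCTTAGATATAACTGACAGGAAACTTGGCGGCTACATTGAACACGCCA-3'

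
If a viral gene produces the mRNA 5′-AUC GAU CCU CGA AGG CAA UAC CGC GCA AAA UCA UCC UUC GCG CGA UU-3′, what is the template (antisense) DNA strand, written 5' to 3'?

5'-AATCGCGCGAAGGATGATTTTGCGCGGTATTGCCTTCGAGGATCGAT-3'

Replace U with T to get the coding DNA strand: ATCGATCCTCGAAGGCAATACCGCGCAAAATCATCCTTCGCGCGATT. The template strand is its reverse complement (complement TAGCTAGGAGCTTCCGTTATGGCGCGTTTTAGTAGGAAGCGCGCTAA, then reverse).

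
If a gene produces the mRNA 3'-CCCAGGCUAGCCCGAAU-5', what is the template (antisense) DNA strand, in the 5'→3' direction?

Written 5'→3' the mRNA is UAAGCCCGAUCGGACCC, so the coding DNA strand is TAAGCCCGATCGGACCC. The template is its reverse complement.

5'-GGGTCCGATCGGGCTTA-3'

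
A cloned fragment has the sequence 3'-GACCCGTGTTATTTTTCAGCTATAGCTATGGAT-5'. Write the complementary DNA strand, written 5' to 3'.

5'-CTGGGCACAATAAAAAGTCGATATCGATACCTA-3'

The strand is given 3'→5', so its complement runs 5'→3' in the same left-to-right order: pair each base A↔T, G↔C.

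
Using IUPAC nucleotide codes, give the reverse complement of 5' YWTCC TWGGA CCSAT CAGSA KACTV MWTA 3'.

5'-TAWKBAGTMTSCTGATSGGTCCWAGGAWR-3'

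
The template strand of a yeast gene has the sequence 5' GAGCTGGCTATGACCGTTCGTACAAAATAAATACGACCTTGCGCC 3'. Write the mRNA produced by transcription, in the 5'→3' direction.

RNA polymerase reads the template 3'→5' and synthesizes mRNA 5'→3' by base-pairing (A→U, T→A, G↔C). The complement of the template is CTCGACCGATACTGGCAAGCATGTTTTATTTATGCTGGAACGCGG; antiparallel, so 5'→3' the coding strand is GGCGCAAGGTCGTATTTATTTTGTACGAACGGTCATAGCCAGCTC. Replace T with U for the mRNA.

5'-GGCGCAAGGUCGUAUUUAUUUUGUACGAACGGUCAUAGCCAGCUC-3'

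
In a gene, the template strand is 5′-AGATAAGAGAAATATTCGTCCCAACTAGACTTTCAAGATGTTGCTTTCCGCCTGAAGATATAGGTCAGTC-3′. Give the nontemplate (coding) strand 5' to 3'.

5'-GACTGACCTATATCTTCAGGCGGAAAGCAACATCTTGAAAGTCTAGTTGGGACGAATATTTCTCTTATCT-3'

The coding strand is complementary and antiparallel to the template: take the complement (A↔T, G↔C) and reverse.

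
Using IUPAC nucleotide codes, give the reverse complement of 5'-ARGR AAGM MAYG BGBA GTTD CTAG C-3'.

Standard pairs A↔T, G↔C; ambiguity codes pair R↔Y, M↔K, B↔V, D↔H. Complement (TYCYTTCKKTRCVCVTCAAHGATCG), then reverse for 5'→3'.

5'-GCTAGHAACTVCVCRTKKCTTYCYT-3'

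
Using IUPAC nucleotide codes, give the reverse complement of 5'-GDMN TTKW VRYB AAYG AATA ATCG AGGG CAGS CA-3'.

Standard pairs A↔T, G↔C; ambiguity codes pair R↔Y, M↔K, W↔W, S↔S, B↔V, D↔H, N↔N. Complement (CHKNAAMWBYRVTTRCTTATTAGCTCCCGTCSGT), then reverse for 5'→3'.

5'-TGSCTGCCCTCGATTATTCRTTVRYBWMAANKHC-3'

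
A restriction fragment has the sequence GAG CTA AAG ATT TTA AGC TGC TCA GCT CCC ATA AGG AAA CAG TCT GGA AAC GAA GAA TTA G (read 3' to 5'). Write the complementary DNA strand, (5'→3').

5'-CTCGATTTCTAAAATTCGACGAGTCGAGGGTATTCCTTTGTCAGACCTTTGCTTCTTAATC-3'

The strand is given 3'→5', so its complement runs 5'→3' in the same left-to-right order: pair each base A↔T, G↔C.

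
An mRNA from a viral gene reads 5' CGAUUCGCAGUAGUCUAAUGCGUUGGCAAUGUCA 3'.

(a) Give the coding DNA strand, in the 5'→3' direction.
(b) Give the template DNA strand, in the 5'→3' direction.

(a) 5'-CGATTCGCAGTAGTCTAATGCGTTGGCAATGTCA-3'
(b) 5′-TGACATTGCCAACGCATTAGACTACTGCGAATCG-3′

(a) The coding strand matches the mRNA with U→T.
(b) The template strand is the reverse complement of the coding strand.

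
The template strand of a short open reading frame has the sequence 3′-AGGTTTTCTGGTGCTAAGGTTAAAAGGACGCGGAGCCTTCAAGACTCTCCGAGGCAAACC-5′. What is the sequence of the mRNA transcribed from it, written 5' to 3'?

5′-UCCAAAAGACCACGAUUCCAAUUUUCCUGCGCCUCGGAAGUUCUGAGAGGCUCCGUUUGG-3′

Reading the template 3'→5' as shown, RNA polymerase pairs each base (A→U, T→A, G↔C) to build mRNA 5'→3' directly.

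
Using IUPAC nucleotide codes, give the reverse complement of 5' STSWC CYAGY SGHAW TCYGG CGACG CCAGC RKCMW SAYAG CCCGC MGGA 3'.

5'-TCCKGCGGGCTRTSWKGMYGCTGGCGTCGCCRGAWTDCSRCTRGGWSAS-3'

Standard pairs A↔T, G↔C; ambiguity codes pair R↔Y, M↔K, W↔W, S↔S, H↔D. Complement (SASWGGRTCRSCDTWAGRCCGCTGCGGTCGYMGKWSTRTCGGGCGKCCT), then reverse for 5'→3'.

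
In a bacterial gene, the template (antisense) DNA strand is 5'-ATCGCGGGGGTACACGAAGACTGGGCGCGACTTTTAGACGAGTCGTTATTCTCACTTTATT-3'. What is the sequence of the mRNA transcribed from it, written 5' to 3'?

5'-AAUAAAGUGAGAAUAACGACUCGUCUAAAAGUCGCGCCCAGUCUUCGUGUACCCCCGCGAU-3'

The mRNA has the sequence of the coding strand (reverse complement of the template) with T→U. Reverse complement of ATCGCGGGGGTACACGAAGACTGGGCGCGACTTTTAGACGAGTCGTTATTCTCACTTTATT is AATAAAGTGAGAATAACGACTCGTCTAAAAGTCGCGCCCAGTCTTCGTGTACCCCCGCGAT; then T→U.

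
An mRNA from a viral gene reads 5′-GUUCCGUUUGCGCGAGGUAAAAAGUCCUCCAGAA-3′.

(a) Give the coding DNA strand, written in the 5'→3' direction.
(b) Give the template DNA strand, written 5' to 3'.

(a) 5′-GTTCCGTTTGCGCGAGGTAAAAAGTCCTCCAGAA-3′
(b) 5'-TTCTGGAGGACTTTTTACCTCGCGCAAACGGAAC-3'

(a) The coding strand matches the mRNA with U→T.
(b) The template strand is the reverse complement of the coding strand.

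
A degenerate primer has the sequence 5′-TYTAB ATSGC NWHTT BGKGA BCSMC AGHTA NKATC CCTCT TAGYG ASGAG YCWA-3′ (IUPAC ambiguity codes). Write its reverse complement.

5'-TWGRCTCSTCRCTAAGAGGGATMNTADCTGKSGVTCMCVAADWNGCSATVTARA-3'

Standard pairs A↔T, G↔C; ambiguity codes pair Y↔R, M↔K, W↔W, S↔S, B↔V, H↔D, N↔N. Complement (ARATVTASCGNWDAAVCMCTVGSKGTCDATNMTAGGGAGAATCRCTSCTCRGWT), then reverse for 5'→3'.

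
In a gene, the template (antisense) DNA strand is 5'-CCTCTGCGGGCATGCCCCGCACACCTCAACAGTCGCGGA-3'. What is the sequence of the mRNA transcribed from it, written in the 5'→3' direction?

5'-UCCGCGACUGUUGAGGUGUGCGGGGCAUGCCCGCAGAGG-3'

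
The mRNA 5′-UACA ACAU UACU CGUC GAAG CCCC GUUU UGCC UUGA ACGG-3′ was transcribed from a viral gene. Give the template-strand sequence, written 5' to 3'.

Replace U with T to get the coding DNA strand: TACAACATTACTCGTCGAAGCCCCGTTTTGCCTTGAACGG. The template strand is its reverse complement (complement ATGTTGTAATGAGCAGCTTCGGGGCAAAACGGAACTTGCC, then reverse).

5'-CCGTTCAAGGCAAAACGGGGCTTCGACGAGTAATGTTGTA-3'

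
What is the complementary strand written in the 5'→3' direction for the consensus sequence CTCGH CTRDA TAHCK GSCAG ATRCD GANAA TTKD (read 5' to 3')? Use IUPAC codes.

Standard pairs A↔T, G↔C; ambiguity codes pair R↔Y, K↔M, S↔S, D↔H, N↔N. Complement (GAGCDGAYHTATDGMCSGTCTAYGHCTNTTAAMH), then reverse for 5'→3'.

5'-HMAATTNTCHGYATCTGSCMGDTATHYAGDCGAG-3'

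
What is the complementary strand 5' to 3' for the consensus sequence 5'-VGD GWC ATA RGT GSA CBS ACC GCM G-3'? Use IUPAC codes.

5'-CKGCGGTSVGTSCACYTATGWCHCB-3'

Standard pairs A↔T, G↔C; ambiguity codes pair R↔Y, M↔K, W↔W, S↔S, B↔V, D↔H. Complement (BCHCWGTATYCACSTGVSTGGCGKC), then reverse for 5'→3'.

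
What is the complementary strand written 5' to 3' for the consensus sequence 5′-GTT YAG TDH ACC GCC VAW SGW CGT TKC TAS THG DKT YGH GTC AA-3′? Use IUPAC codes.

5'-TTGACDCRAMHCDASTAGMAACGWCSWTBGGCGGTDHACTRAAC-3'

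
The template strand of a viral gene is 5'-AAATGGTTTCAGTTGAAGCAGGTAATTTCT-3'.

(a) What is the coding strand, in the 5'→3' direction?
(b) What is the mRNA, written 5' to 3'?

(a) The coding strand is the reverse complement of the template: complement TTTACCAAAGTCAACTTCGTCCATTAAAGA, then reverse.
(b) mRNA has the coding-strand sequence with T→U.

(a) 5'-AGAAATTACCTGCTTCAACTGAAACCATTT-3'
(b) 5'-AGAAAUUACCUGCUUCAACUGAAACCAUUU-3'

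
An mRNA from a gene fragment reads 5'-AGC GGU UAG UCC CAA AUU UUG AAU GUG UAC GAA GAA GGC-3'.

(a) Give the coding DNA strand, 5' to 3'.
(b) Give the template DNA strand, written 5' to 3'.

(a) The coding strand matches the mRNA with U→T.
(b) The template strand is the reverse complement of the coding strand.

(a) 5'-AGCGGTTAGTCCCAAATTTTGAATGTGTACGAAGAAGGC-3'
(b) 5'-GCCTTCTTCGTACACATTCAAAATTTGGGACTAACCGCT-3'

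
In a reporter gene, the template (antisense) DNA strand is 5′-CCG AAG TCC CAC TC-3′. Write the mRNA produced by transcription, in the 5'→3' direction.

RNA polymerase reads the template 3'→5' and synthesizes mRNA 5'→3' by base-pairing (A→U, T→A, G↔C). The complement of the template is GGCTTCAGGGTGAG; antiparallel, so 5'→3' the coding strand is GAGTGGGACTTCGG. Replace T with U for the mRNA.

5'-GAGUGGGACUUCGG-3'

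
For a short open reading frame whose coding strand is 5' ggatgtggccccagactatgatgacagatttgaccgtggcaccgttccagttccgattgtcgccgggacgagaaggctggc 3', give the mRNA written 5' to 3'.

mRNA has the coding-strand sequence with U in place of T.

5'-GGAUGUGGCCCCAGACUAUGAUGACAGAUUUGACCGUGGCACCGUUCCAGUUCCGAUUGUCGCCGGGACGAGAAGGCUGGC-3'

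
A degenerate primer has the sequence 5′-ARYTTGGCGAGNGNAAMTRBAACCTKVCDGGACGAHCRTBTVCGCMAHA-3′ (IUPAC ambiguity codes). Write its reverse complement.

5'-TDTKGCGBAVAYGDTCGTCCHGBMAGGTTVYAKTTNCNCTCGCCAARYT-3'

Standard pairs A↔T, G↔C; ambiguity codes pair R↔Y, M↔K, B↔V, D↔H, N↔N. Complement (TYRAACCGCTCNCNTTKAYVTTGGAMBGHCCTGCTDGYAVABGCGKTDT), then reverse for 5'→3'.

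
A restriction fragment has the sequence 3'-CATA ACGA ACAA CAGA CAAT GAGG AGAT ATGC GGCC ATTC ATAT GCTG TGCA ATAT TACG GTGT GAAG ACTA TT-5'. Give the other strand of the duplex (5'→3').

5'-GTATTGCTTGTTGTCTGTTACTCCTCTATACGCCGGTAAGTATACGACACGTTATAATGCCACACTTCTGATAA-3'

The strand is given 3'→5', so its complement runs 5'→3' in the same left-to-right order: pair each base A↔T, G↔C.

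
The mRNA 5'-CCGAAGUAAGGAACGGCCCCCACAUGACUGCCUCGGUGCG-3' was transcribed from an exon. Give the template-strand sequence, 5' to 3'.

5'-CGCACCGAGGCAGTCATGTGGGGGCCGTTCCTTACTTCGG-3'

Replace U with T to get the coding DNA strand: CCGAAGTAAGGAACGGCCCCCACATGACTGCCTCGGTGCG. The template strand is its reverse complement (complement GGCTTCATTCCTTGCCGGGGGTGTACTGACGGAGCCACGC, then reverse).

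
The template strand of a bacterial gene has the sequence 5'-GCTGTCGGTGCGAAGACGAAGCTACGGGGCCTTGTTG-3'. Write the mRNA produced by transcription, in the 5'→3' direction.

5'-CAACAAGGCCCCGUAGCUUCGUCUUCGCACCGACAGC-3'

The mRNA has the sequence of the coding strand (reverse complement of the template) with T→U. Reverse complement of GCTGTCGGTGCGAAGACGAAGCTACGGGGCCTTGTTG is CAACAAGGCCCCGTAGCTTCGTCTTCGCACCGACAGC; then T→U.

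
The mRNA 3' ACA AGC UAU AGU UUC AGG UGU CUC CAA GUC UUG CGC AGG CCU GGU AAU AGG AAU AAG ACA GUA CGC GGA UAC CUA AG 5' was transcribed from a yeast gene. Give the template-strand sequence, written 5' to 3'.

5'-TGTTCGATATCAAAGTCCACAGAGGTTCAGAACGCGTCCGGACCATTATCCTTATTCTGTCATGCGCCTATGGATTC-3'

Written 5'→3' the mRNA is GAAUCCAUAGGCGCAUGACAGAAUAAGGAUAAUGGUCCGGACGCGUUCUGAACCUCUGUGGACUUUGAUAUCGAACA, so the coding DNA strand is GAATCCATAGGCGCATGACAGAATAAGGATAATGGTCCGGACGCGTTCTGAACCTCTGTGGACTTTGATATCGAACA. The template is its reverse complement.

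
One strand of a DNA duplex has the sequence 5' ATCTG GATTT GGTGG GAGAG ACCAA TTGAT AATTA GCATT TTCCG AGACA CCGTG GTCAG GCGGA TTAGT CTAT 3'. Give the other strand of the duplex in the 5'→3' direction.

The complement of ATCTGGATTTGGTGGGAGAGACCAATTGATAATTAGCATTTTCCGAGACACCGTGGTCAGGCGGATTAGTCTAT is TAGACCTAAACCACCCTCTCTGGTTAACTATTAATCGTAAAAGGCTCTGTGGCACCAGTCCGCCTAATCAGATA (A↔T, G↔C). DNA strands are antiparallel, so the complementary strand runs 3'→5'; reversing gives the 5'→3' form.

5'-ATAGACTAATCCGCCTGACCACGGTGTCTCGGAAAATGCTAATTATCAATTGGTCTCTCCCACCAAATCCAGAT-3'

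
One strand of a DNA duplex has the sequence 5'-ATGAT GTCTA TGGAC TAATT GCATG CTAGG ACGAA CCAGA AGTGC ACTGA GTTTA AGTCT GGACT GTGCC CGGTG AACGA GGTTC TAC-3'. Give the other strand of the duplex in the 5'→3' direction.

5'-GTAGAACCTCGTTCACCGGGCACAGTCCAGACTTAAACTCAGTGCACTTCTGGTTCGTCCTAGCATGCAATTAGTCCATAGACATCAT-3'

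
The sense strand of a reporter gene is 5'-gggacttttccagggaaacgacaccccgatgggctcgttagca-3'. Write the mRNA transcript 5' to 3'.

5′-GGGACUUUUCCAGGGAAACGACACCCCGAUGGGCUCGUUAGCA-3′

mRNA has the coding-strand sequence with U in place of T.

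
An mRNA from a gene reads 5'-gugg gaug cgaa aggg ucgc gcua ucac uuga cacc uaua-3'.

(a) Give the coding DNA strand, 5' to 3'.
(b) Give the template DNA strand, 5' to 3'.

(a) The coding strand matches the mRNA with U→T.
(b) The template strand is the reverse complement of the coding strand.

(a) 5'-GTGGGATGCGAAAGGGTCGCGCTATCACTTGACACCTATA-3'
(b) 5'-TATAGGTGTCAAGTGATAGCGCGACCCTTTCGCATCCCAC-3'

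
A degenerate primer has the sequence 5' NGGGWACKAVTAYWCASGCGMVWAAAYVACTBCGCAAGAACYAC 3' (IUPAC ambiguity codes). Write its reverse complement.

5'-GTRGTTCTTGCGVAGTBRTTTWBKCGCSTGWRTABTMGTWCCCN-3'

Standard pairs A↔T, G↔C; ambiguity codes pair Y↔R, M↔K, W↔W, S↔S, B↔V, N↔N. Complement (NCCCWTGMTBATRWGTSCGCKBWTTTRBTGAVGCGTTCTTGRTG), then reverse for 5'→3'.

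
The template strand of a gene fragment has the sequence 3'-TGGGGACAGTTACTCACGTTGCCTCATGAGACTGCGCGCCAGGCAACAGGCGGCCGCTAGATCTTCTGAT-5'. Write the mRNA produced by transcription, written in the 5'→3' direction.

Reading the template 3'→5' as shown, RNA polymerase pairs each base (A→U, T→A, G↔C) to build mRNA 5'→3' directly.

5′-ACCCCUGUCAAUGAGUGCAACGGAGUACUCUGACGCGCGGUCCGUUGUCCGCCGGCGAUCUAGAAGACUA-3′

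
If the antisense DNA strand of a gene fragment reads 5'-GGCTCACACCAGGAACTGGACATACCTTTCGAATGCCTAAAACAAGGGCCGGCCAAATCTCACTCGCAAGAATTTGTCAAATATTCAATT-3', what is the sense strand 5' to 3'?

5'-AATTGAATATTTGACAAATTCTTGCGAGTGAGATTTGGCCGGCCCTTGTTTTAGGCATTCGAAAGGTATGTCCAGTTCCTGGTGTGAGCC-3'

The coding strand is complementary and antiparallel to the template: take the complement (A↔T, G↔C) and reverse.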